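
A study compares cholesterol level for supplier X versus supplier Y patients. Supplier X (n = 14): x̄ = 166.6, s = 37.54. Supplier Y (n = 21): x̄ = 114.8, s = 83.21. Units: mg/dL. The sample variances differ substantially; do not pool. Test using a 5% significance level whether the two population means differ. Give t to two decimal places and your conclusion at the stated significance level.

t = 2.50; reject H0

Let group 1 = supplier X, group 2 = supplier Y. H0: μ_1 = μ_2; H1: μ_1 ≠ μ_2 (Welch's two-sample t-test, two-sided).
t = (x̄_1 − x̄_2)/√(s_1²/n_1 + s_2²/n_2) = (166.6 − 114.8)/√(37.54²/14 + 83.21²/21) = 2.50
Welch–Satterthwaite df ≈ 29.80
Two-sided p-value ≈ 0.018
Since p ≈ 0.018 < α = 0.05, reject H0; the data support H1.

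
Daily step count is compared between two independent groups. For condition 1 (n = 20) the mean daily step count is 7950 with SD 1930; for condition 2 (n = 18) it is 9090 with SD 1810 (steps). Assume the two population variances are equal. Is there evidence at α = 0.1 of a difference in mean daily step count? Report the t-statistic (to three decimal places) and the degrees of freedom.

t = -1.872, df = 36

Let group 1 = condition 1, group 2 = condition 2. H0: μ_1 = μ_2; H1: μ_1 ≠ μ_2 (two-sample pooled-variance t-test, two-sided).
s_p² = [(20−1)·1930² + (18−1)·1810²]/(20+18−2) = 3512970
t = (7950 − 9090)/√[3512970·(1/20 + 1/18)] = -1.872
df = n₁ + n₂ − 2 = 36
Two-sided p-value ≈ 0.0693
Since p ≈ 0.0693 < α = 0.1, reject H0; the data support H1.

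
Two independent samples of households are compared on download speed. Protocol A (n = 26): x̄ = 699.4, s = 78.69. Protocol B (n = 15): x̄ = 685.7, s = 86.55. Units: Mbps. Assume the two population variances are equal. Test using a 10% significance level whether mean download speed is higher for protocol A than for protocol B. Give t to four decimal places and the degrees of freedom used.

Let group 1 = protocol A, group 2 = protocol B. H0: μ_1 = μ_2; H1: μ_1 > μ_2 (two-sample pooled-variance t-test, right-tailed).
s_p² = [(26−1)·78.69² + (15−1)·86.55²]/(26+15−2) = 6658.35
t = (699.4 − 685.7)/√[6658.35·(1/26 + 1/15)] = 0.5178
df = n₁ + n₂ − 2 = 39
p-value = P(T ≥ 0.5178) ≈ 0.304
Since p ≈ 0.304 > α = 0.1, fail to reject H0; the evidence is not statistically significant.

t = 0.5178, df = 39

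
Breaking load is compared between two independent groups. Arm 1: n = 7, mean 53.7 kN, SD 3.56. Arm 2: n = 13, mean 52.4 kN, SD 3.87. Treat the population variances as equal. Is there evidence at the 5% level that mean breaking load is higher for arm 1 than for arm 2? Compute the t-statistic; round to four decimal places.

0.7356

Let group 1 = arm 1, group 2 = arm 2. H0: μ_1 = μ_2; H1: μ_1 > μ_2 (two-sample pooled-variance t-test, right-tailed).
s_p² = [(7−1)·3.56² + (13−1)·3.87²]/(7+13−2) = 14.2091
t = (53.7 − 52.4)/√[14.2091·(1/7 + 1/13)] = 0.7356
df = n₁ + n₂ − 2 = 18
p-value = P(T ≥ 0.7356) ≈ 0.236
Since p ≈ 0.236 > α = 0.05, fail to reject H0; the data do not provide sufficient evidence against H0.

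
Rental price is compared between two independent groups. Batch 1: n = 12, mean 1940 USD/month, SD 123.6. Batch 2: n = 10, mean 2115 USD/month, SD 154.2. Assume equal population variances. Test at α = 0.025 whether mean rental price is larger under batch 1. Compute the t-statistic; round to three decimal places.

Let group 1 = batch 1, group 2 = batch 2. H0: μ_1 = μ_2; H1: μ_1 > μ_2 (two-sample pooled-variance t-test, right-tailed).
s_p² = [(12−1)·123.6² + (10−1)·154.2²]/(12+10−2) = 19102.3
t = (1940 − 2115)/√[19102.3·(1/12 + 1/10)] = -2.957
df = n₁ + n₂ − 2 = 20
p-value = P(T ≥ -2.957) ≈ 0.9961
Since p ≈ 0.9961 > α = 0.025, fail to reject H0; the data do not provide sufficient evidence against H0.

-2.957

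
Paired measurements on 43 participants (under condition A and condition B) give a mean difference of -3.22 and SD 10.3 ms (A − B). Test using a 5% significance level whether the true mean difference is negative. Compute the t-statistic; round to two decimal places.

-2.05

H0: μ_d = 0; H1: μ_d < 0 (paired t-test on the differences, left-tailed).
t = d̄/(s_d/√n) = -3.22/(10.3/√43) = -2.05
df = n − 1 = 42
p-value = P(T ≤ -2.05) ≈ 0.023
Since p ≈ 0.023 < α = 0.05, reject H0; the evidence is statistically significant.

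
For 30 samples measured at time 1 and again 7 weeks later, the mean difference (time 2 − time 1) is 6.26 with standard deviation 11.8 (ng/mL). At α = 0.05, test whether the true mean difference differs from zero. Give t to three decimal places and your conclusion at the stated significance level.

t = 2.906; reject H0

H0: μ_d = 0; H1: μ_d ≠ 0 (paired t-test on the differences, two-sided).
t = d̄/(s_d/√n) = 6.26/(11.8/√30) = 2.906
df = n − 1 = 29
Two-sided p-value ≈ 0.007
Since p ≈ 0.007 < α = 0.05, reject H0; the data support H1.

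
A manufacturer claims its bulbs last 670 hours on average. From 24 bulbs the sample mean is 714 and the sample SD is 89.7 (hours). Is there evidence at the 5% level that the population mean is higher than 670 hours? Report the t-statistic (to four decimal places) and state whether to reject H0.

H0: μ = 670; H1: μ > 670 (one-sample t-test, right-tailed).
t = (x̄ − μ₀)/(s/√n) = (714 − 670)/(89.7/√24) = 2.4031
df = n − 1 = 23
p-value = P(T ≥ 2.4031) ≈ 0.0124
Since p ≈ 0.0124 < α = 0.05, reject H0; the data support H1.

t = 2.4031; reject H0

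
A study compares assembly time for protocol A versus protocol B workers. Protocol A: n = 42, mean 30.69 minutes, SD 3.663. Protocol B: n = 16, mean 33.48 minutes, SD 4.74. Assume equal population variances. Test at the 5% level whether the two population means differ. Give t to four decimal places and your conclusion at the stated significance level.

t = -2.3860; reject H0

Let group 1 = protocol A, group 2 = protocol B. H0: μ_1 = μ_2; H1: μ_1 ≠ μ_2 (two-sample pooled-variance t-test, two-sided).
s_p² = [(42−1)·3.663² + (16−1)·4.74²]/(42+16−2) = 15.8417
t = (30.69 − 33.48)/√[15.8417·(1/42 + 1/16)] = -2.3860
df = n₁ + n₂ − 2 = 56
Two-sided p-value ≈ 0.020
Since p ≈ 0.020 < α = 0.05, reject H0; the data support H1.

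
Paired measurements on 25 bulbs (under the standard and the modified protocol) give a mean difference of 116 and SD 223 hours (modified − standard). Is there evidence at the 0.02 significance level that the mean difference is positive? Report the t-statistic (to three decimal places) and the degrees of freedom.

t = 2.601, df = 24

H0: μ_d = 0; H1: μ_d > 0 (paired t-test on the differences, right-tailed).
t = d̄/(s_d/√n) = 116/(223/√25) = 2.601
df = n − 1 = 24
p-value = P(T ≥ 2.601) ≈ 0.008
Since p ≈ 0.008 < α = 0.02, reject H0; the data support H1.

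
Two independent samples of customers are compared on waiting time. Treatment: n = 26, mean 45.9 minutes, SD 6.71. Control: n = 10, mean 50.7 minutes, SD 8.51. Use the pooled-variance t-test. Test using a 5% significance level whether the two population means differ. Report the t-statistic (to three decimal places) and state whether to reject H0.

t = -1.784; fail to reject H0

Let group 1 = treatment, group 2 = control. H0: μ_1 = μ_2; H1: μ_1 ≠ μ_2 (two-sample pooled-variance t-test, two-sided).
s_p² = [(26−1)·6.71² + (10−1)·8.51²]/(26+10−2) = 52.276
t = (45.9 − 50.7)/√[52.276·(1/26 + 1/10)] = -1.784
df = n₁ + n₂ − 2 = 34
Two-sided p-value ≈ 0.083
Since p ≈ 0.083 > α = 0.05, fail to reject H0; the data do not provide sufficient evidence against H0.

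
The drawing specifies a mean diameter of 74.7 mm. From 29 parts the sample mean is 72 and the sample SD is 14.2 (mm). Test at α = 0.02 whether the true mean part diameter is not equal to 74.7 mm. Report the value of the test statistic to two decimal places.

-1.02

H0: μ = 74.7; H1: μ ≠ 74.7 (one-sample t-test, two-sided).
t = (x̄ − μ₀)/(s/√n) = (72 − 74.7)/(14.2/√29) = -1.02
df = n − 1 = 28
Two-sided p-value ≈ 0.3146
Since p ≈ 0.3146 > α = 0.02, fail to reject H0; the evidence is not statistically significant.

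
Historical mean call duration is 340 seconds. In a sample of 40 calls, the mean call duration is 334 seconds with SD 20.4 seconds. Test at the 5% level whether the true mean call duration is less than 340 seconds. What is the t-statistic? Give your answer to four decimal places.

-1.8602

H0: μ = 340; H1: μ < 340 (one-sample t-test, left-tailed).
t = (x̄ − μ₀)/(s/√n) = (334 − 340)/(20.4/√40) = -1.8602
df = n − 1 = 39
p-value = P(T ≤ -1.8602) ≈ 0.0352
Since p ≈ 0.0352 < α = 0.05, reject H0; the evidence is statistically significant.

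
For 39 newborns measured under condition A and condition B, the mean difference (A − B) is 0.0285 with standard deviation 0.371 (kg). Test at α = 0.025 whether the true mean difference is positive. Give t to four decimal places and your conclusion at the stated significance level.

t = 0.4797; fail to reject H0

H0: μ_d = 0; H1: μ_d > 0 (paired t-test on the differences, right-tailed).
t = d̄/(s_d/√n) = 0.0285/(0.371/√39) = 0.4797
df = n − 1 = 38
p-value = P(T ≥ 0.4797) ≈ 0.3171
Since p ≈ 0.3171 > α = 0.025, fail to reject H0; the data do not provide sufficient evidence against H0.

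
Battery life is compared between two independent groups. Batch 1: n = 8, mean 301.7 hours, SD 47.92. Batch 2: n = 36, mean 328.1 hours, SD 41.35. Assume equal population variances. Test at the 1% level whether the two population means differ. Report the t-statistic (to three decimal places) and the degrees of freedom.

Let group 1 = batch 1, group 2 = batch 2. H0: μ_1 = μ_2; H1: μ_1 ≠ μ_2 (two-sample pooled-variance t-test, two-sided).
s_p² = [(8−1)·47.92² + (36−1)·41.35²]/(8+36−2) = 1807.57
t = (301.7 − 328.1)/√[1807.57·(1/8 + 1/36)] = -1.589
df = n₁ + n₂ − 2 = 42
Two-sided p-value ≈ 0.120
Since p ≈ 0.120 > α = 0.01, fail to reject H0; the evidence is not statistically significant.

t = -1.589, df = 42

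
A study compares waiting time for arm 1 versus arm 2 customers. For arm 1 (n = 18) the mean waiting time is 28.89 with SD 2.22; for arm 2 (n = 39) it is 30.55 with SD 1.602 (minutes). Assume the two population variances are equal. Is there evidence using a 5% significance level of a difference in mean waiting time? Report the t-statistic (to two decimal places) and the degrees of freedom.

t = -3.21, df = 55

Let group 1 = arm 1, group 2 = arm 2. H0: μ_1 = μ_2; H1: μ_1 ≠ μ_2 (two-sample pooled-variance t-test, two-sided).
s_p² = [(18−1)·2.22² + (39−1)·1.602²]/(18+39−2) = 3.29648
t = (28.89 − 30.55)/√[3.29648·(1/18 + 1/39)] = -3.21
df = n₁ + n₂ − 2 = 55
Two-sided p-value ≈ 0.0022
Since p ≈ 0.0022 < α = 0.05, reject H0; the data support H1.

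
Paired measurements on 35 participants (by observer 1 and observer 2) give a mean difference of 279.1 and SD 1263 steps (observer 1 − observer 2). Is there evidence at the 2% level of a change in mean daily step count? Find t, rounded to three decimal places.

H0: μ_d = 0; H1: μ_d ≠ 0 (paired t-test on the differences, two-sided).
t = d̄/(s_d/√n) = 279.1/(1263/√35) = 1.307
df = n − 1 = 34
Two-sided p-value ≈ 0.200
Since p ≈ 0.200 > α = 0.02, fail to reject H0; the data do not provide sufficient evidence against H0.

1.307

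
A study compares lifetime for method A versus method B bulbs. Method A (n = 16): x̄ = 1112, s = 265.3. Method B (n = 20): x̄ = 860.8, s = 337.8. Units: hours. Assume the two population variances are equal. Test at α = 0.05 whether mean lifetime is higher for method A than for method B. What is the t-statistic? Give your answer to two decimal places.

2.43

Let group 1 = method A, group 2 = method B. H0: μ_1 = μ_2; H1: μ_1 > μ_2 (two-sample pooled-variance t-test, right-tailed).
s_p² = [(16−1)·265.3² + (20−1)·337.8²]/(16+20−2) = 94818.5
t = (1112 − 860.8)/√[94818.5·(1/16 + 1/20)] = 2.43
df = n₁ + n₂ − 2 = 34
p-value = P(T ≥ 2.43) ≈ 0.010
Since p ≈ 0.010 < α = 0.05, reject H0; the data support H1.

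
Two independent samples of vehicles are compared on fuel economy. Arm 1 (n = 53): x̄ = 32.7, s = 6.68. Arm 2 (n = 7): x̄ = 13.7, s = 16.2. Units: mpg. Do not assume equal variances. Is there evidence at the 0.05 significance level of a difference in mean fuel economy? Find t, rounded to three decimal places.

Let group 1 = arm 1, group 2 = arm 2. H0: μ_1 = μ_2; H1: μ_1 ≠ μ_2 (Welch's two-sample t-test, two-sided).
t = (x̄_1 − x̄_2)/√(s_1²/n_1 + s_2²/n_2) = (32.7 − 13.7)/√(6.68²/53 + 16.2²/7) = 3.069
Welch–Satterthwaite df ≈ 6.27
Two-sided p-value ≈ 0.0208
Since p ≈ 0.0208 < α = 0.05, reject H0; the evidence is statistically significant.

3.069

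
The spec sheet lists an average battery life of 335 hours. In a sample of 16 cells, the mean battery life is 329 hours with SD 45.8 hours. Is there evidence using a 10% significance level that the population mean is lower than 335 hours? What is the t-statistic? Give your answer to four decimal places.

H0: μ = 335; H1: μ < 335 (one-sample t-test, left-tailed).
t = (x̄ − μ₀)/(s/√n) = (329 − 335)/(45.8/√16) = -0.5240
df = n − 1 = 15
p-value = P(T ≤ -0.5240) ≈ 0.304
Since p ≈ 0.304 > α = 0.1, fail to reject H0; the evidence is not statistically significant.

-0.5240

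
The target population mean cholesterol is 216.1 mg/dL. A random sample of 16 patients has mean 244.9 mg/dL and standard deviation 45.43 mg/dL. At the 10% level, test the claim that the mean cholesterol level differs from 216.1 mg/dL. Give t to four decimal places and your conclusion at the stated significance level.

H0: μ = 216.1; H1: μ ≠ 216.1 (one-sample t-test, two-sided).
t = (x̄ − μ₀)/(s/√n) = (244.9 − 216.1)/(45.43/√16) = 2.5358
df = n − 1 = 15
Two-sided p-value ≈ 0.023
Since p ≈ 0.023 < α = 0.1, reject H0; the evidence is statistically significant.

t = 2.5358; reject H0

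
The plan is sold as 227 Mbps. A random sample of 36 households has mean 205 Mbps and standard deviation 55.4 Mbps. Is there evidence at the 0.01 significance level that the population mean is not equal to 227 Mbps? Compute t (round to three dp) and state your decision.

H0: μ = 227; H1: μ ≠ 227 (one-sample t-test, two-sided).
t = (x̄ − μ₀)/(s/√n) = (205 − 227)/(55.4/√36) = -2.383
df = n − 1 = 35
Two-sided p-value ≈ 0.0228
Since p ≈ 0.0228 > α = 0.01, fail to reject H0; the data do not provide sufficient evidence against H0.

t = -2.383; fail to reject H0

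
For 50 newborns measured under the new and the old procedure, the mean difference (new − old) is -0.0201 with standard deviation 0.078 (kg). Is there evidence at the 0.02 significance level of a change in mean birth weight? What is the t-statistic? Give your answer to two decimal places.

H0: μ_d = 0; H1: μ_d ≠ 0 (paired t-test on the differences, two-sided).
t = d̄/(s_d/√n) = -0.0201/(0.078/√50) = -1.82
df = n − 1 = 49
Two-sided p-value ≈ 0.075
Since p ≈ 0.075 > α = 0.02, fail to reject H0; the data do not provide sufficient evidence against H0.

-1.82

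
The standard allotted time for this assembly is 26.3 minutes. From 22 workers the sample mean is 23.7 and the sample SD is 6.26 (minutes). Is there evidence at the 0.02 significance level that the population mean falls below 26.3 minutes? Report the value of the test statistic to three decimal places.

H0: μ = 26.3; H1: μ < 26.3 (one-sample t-test, left-tailed).
t = (x̄ − μ₀)/(s/√n) = (23.7 − 26.3)/(6.26/√22) = -1.948
df = n − 1 = 21
p-value = P(T ≤ -1.948) ≈ 0.032
Since p ≈ 0.032 > α = 0.02, fail to reject H0; the evidence is not statistically significant.

-1.948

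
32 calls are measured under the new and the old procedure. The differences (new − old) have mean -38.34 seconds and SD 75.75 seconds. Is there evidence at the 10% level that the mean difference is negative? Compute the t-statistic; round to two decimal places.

H0: μ_d = 0; H1: μ_d < 0 (paired t-test on the differences, left-tailed).
t = d̄/(s_d/√n) = -38.34/(75.75/√32) = -2.86
df = n − 1 = 31
p-value = P(T ≤ -2.86) ≈ 0.0037
Since p ≈ 0.0037 < α = 0.1, reject H0; the data support H1.

-2.86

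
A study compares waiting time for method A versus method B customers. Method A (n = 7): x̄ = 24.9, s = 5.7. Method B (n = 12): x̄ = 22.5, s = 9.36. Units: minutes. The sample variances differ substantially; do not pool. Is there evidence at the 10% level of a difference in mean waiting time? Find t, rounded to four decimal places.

Let group 1 = method A, group 2 = method B. H0: μ_1 = μ_2; H1: μ_1 ≠ μ_2 (Welch's two-sample t-test, two-sided).
t = (x̄_1 − x̄_2)/√(s_1²/n_1 + s_2²/n_2) = (24.9 − 22.5)/√(5.7²/7 + 9.36²/12) = 0.6945
Welch–Satterthwaite df ≈ 16.91
Two-sided p-value ≈ 0.497
Since p ≈ 0.497 > α = 0.1, fail to reject H0; the data do not provide sufficient evidence against H0.

0.6945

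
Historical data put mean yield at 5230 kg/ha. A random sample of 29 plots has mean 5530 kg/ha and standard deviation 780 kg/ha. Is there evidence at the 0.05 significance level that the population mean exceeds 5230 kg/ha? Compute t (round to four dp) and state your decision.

t = 2.0712; reject H0

H0: μ = 5230; H1: μ > 5230 (one-sample t-test, right-tailed).
t = (x̄ − μ₀)/(s/√n) = (5530 − 5230)/(780/√29) = 2.0712
df = n − 1 = 28
p-value = P(T ≥ 2.0712) ≈ 0.024
Since p ≈ 0.024 < α = 0.05, reject H0; the data support H1.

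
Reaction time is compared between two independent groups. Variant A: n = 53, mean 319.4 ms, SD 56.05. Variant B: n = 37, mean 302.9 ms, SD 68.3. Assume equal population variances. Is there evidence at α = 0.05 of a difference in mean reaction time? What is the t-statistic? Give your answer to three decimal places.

1.255

Let group 1 = variant A, group 2 = variant B. H0: μ_1 = μ_2; H1: μ_1 ≠ μ_2 (two-sample pooled-variance t-test, two-sided).
s_p² = [(53−1)·56.05² + (37−1)·68.3²]/(53+37−2) = 3764.77
t = (319.4 − 302.9)/√[3764.77·(1/53 + 1/37)] = 1.255
df = n₁ + n₂ − 2 = 88
Two-sided p-value ≈ 0.2127
Since p ≈ 0.2127 > α = 0.05, fail to reject H0; the evidence is not statistically significant.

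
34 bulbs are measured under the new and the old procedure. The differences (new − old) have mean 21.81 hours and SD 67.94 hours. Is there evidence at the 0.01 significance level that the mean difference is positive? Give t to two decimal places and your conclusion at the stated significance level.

H0: μ_d = 0; H1: μ_d > 0 (paired t-test on the differences, right-tailed).
t = d̄/(s_d/√n) = 21.81/(67.94/√34) = 1.87
df = n − 1 = 33
p-value = P(T ≥ 1.87) ≈ 0.0351
Since p ≈ 0.0351 > α = 0.01, fail to reject H0; the data do not provide sufficient evidence against H0.

t = 1.87; fail to reject H0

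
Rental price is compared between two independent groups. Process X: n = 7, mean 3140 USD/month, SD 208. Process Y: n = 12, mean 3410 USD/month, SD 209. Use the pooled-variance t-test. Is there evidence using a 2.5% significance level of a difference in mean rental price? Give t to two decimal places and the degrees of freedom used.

Let group 1 = process X, group 2 = process Y. H0: μ_1 = μ_2; H1: μ_1 ≠ μ_2 (two-sample pooled-variance t-test, two-sided).
s_p² = [(7−1)·208² + (12−1)·209²]/(7+12−2) = 43533.8
t = (3140 − 3410)/√[43533.8·(1/7 + 1/12)] = -2.72
df = n₁ + n₂ − 2 = 17
Two-sided p-value ≈ 0.015
Since p ≈ 0.015 < α = 0.025, reject H0; the data support H1.

t = -2.72, df = 17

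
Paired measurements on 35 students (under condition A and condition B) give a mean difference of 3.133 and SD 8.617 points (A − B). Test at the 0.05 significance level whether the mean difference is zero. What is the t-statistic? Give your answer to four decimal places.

H0: μ_d = 0; H1: μ_d ≠ 0 (paired t-test on the differences, two-sided).
t = d̄/(s_d/√n) = 3.133/(8.617/√35) = 2.1510
df = n − 1 = 34
Two-sided p-value ≈ 0.0387
Since p ≈ 0.0387 < α = 0.05, reject H0; the evidence is statistically significant.

2.1510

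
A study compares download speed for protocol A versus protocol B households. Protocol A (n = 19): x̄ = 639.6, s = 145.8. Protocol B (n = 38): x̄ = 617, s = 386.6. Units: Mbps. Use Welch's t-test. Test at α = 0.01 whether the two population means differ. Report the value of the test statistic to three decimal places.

0.318

Let group 1 = protocol A, group 2 = protocol B. H0: μ_1 = μ_2; H1: μ_1 ≠ μ_2 (Welch's two-sample t-test, two-sided).
t = (x̄_1 − x̄_2)/√(s_1²/n_1 + s_2²/n_2) = (639.6 − 617)/√(145.8²/19 + 386.6²/38) = 0.318
Welch–Satterthwaite df ≈ 52.34
Two-sided p-value ≈ 0.7518
Since p ≈ 0.7518 > α = 0.01, fail to reject H0; the data do not provide sufficient evidence against H0.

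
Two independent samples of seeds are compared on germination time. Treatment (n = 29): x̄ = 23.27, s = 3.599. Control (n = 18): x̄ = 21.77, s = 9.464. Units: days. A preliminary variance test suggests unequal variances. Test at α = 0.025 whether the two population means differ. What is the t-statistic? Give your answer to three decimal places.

Let group 1 = treatment, group 2 = control. H0: μ_1 = μ_2; H1: μ_1 ≠ μ_2 (Welch's two-sample t-test, two-sided).
t = (x̄_1 − x̄_2)/√(s_1²/n_1 + s_2²/n_2) = (23.27 − 21.77)/√(3.599²/29 + 9.464²/18) = 0.644
Welch–Satterthwaite df ≈ 20.09
Two-sided p-value ≈ 0.527
Since p ≈ 0.527 > α = 0.025, fail to reject H0; the data do not provide sufficient evidence against H0.

0.644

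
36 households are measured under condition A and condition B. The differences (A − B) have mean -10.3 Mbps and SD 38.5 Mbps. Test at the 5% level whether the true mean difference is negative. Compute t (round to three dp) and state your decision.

t = -1.605; fail to reject H0

H0: μ_d = 0; H1: μ_d < 0 (paired t-test on the differences, left-tailed).
t = d̄/(s_d/√n) = -10.3/(38.5/√36) = -1.605
df = n − 1 = 35
p-value = P(T ≤ -1.605) ≈ 0.0587
Since p ≈ 0.0587 > α = 0.05, fail to reject H0; the evidence is not statistically significant.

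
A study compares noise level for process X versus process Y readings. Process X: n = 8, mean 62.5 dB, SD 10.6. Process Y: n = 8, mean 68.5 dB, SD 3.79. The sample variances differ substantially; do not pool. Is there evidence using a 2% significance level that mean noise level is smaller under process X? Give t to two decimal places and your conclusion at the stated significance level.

t = -1.51; fail to reject H0

Let group 1 = process X, group 2 = process Y. H0: μ_1 = μ_2; H1: μ_1 < μ_2 (Welch's two-sample t-test, left-tailed).
t = (x̄_1 − x̄_2)/√(s_1²/n_1 + s_2²/n_2) = (62.5 − 68.5)/√(10.6²/8 + 3.79²/8) = -1.51
Welch–Satterthwaite df ≈ 8.76
p-value = P(T ≤ -1.51) ≈ 0.0834
Since p ≈ 0.0834 > α = 0.02, fail to reject H0; the data do not provide sufficient evidence against H0.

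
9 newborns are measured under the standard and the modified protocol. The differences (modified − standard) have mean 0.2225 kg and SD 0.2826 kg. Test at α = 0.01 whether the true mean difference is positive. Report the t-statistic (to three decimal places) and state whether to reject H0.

H0: μ_d = 0; H1: μ_d > 0 (paired t-test on the differences, right-tailed).
t = d̄/(s_d/√n) = 0.2225/(0.2826/√9) = 2.362
df = n − 1 = 8
p-value = P(T ≥ 2.362) ≈ 0.023
Since p ≈ 0.023 > α = 0.01, fail to reject H0; the data do not provide sufficient evidence against H0.

t = 2.362; fail to reject H0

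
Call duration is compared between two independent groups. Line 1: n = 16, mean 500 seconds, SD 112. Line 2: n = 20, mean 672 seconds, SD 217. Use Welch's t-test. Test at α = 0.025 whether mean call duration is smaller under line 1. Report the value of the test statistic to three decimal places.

Let group 1 = line 1, group 2 = line 2. H0: μ_1 = μ_2; H1: μ_1 < μ_2 (Welch's two-sample t-test, left-tailed).
t = (x̄_1 − x̄_2)/√(s_1²/n_1 + s_2²/n_2) = (500 − 672)/√(112²/16 + 217²/20) = -3.070
Welch–Satterthwaite df ≈ 29.60
p-value = P(T ≤ -3.070) ≈ 0.0023
Since p ≈ 0.0023 < α = 0.025, reject H0; the data support H1.

-3.070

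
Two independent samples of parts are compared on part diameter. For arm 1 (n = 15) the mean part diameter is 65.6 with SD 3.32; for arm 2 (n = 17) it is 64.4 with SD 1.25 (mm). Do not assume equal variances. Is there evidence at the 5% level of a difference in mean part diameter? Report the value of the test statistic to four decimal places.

1.3198

Let group 1 = arm 1, group 2 = arm 2. H0: μ_1 = μ_2; H1: μ_1 ≠ μ_2 (Welch's two-sample t-test, two-sided).
t = (x̄_1 − x̄_2)/√(s_1²/n_1 + s_2²/n_2) = (65.6 − 64.4)/√(3.32²/15 + 1.25²/17) = 1.3198
Welch–Satterthwaite df ≈ 17.48
Two-sided p-value ≈ 0.2039
Since p ≈ 0.2039 > α = 0.05, fail to reject H0; the data do not provide sufficient evidence against H0.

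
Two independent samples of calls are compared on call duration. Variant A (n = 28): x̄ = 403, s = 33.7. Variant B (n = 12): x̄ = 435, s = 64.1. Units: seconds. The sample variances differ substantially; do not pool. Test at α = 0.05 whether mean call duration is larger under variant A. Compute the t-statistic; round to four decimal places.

Let group 1 = variant A, group 2 = variant B. H0: μ_1 = μ_2; H1: μ_1 > μ_2 (Welch's two-sample t-test, right-tailed).
t = (x̄_1 − x̄_2)/√(s_1²/n_1 + s_2²/n_2) = (403 − 435)/√(33.7²/28 + 64.1²/12) = -1.6352
Welch–Satterthwaite df ≈ 13.68
p-value = P(T ≥ -1.6352) ≈ 0.938
Since p ≈ 0.938 > α = 0.05, fail to reject H0; the data do not provide sufficient evidence against H0.

-1.6352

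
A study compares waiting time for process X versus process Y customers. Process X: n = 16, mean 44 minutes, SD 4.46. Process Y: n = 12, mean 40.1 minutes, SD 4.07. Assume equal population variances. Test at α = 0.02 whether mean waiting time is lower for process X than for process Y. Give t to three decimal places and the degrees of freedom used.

t = 2.375, df = 26

Let group 1 = process X, group 2 = process Y. H0: μ_1 = μ_2; H1: μ_1 < μ_2 (two-sample pooled-variance t-test, left-tailed).
s_p² = [(16−1)·4.46² + (12−1)·4.07²]/(16+12−2) = 18.4842
t = (44 − 40.1)/√[18.4842·(1/16 + 1/12)] = 2.375
df = n₁ + n₂ − 2 = 26
p-value = P(T ≤ 2.375) ≈ 0.987
Since p ≈ 0.987 > α = 0.02, fail to reject H0; the evidence is not statistically significant.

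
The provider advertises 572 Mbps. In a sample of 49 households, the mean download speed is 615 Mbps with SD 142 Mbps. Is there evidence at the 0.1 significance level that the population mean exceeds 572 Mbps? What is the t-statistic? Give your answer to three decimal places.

2.120

H0: μ = 572; H1: μ > 572 (one-sample t-test, right-tailed).
t = (x̄ − μ₀)/(s/√n) = (615 − 572)/(142/√49) = 2.120
df = n − 1 = 48
p-value = P(T ≥ 2.120) ≈ 0.020
Since p ≈ 0.020 < α = 0.1, reject H0; the data support H1.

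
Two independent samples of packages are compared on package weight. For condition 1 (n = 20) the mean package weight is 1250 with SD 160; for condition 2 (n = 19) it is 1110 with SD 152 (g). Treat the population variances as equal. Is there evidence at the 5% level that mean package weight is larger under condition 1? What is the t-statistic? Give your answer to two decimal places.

Let group 1 = condition 1, group 2 = condition 2. H0: μ_1 = μ_2; H1: μ_1 > μ_2 (two-sample pooled-variance t-test, right-tailed).
s_p² = [(20−1)·160² + (19−1)·152²]/(20+19−2) = 24385.7
t = (1250 − 1110)/√[24385.7·(1/20 + 1/19)] = 2.80
df = n₁ + n₂ − 2 = 37
p-value = P(T ≥ 2.80) ≈ 0.004
Since p ≈ 0.004 < α = 0.05, reject H0; the evidence is statistically significant.

2.80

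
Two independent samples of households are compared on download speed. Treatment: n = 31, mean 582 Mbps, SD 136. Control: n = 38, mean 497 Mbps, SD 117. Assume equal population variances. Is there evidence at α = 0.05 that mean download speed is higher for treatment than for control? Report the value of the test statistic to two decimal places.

Let group 1 = treatment, group 2 = control. H0: μ_1 = μ_2; H1: μ_1 > μ_2 (two-sample pooled-variance t-test, right-tailed).
s_p² = [(31−1)·136² + (38−1)·117²]/(31+38−2) = 15841.4
t = (582 − 497)/√[15841.4·(1/31 + 1/38)] = 2.79
df = n₁ + n₂ − 2 = 67
p-value = P(T ≥ 2.79) ≈ 0.003
Since p ≈ 0.003 < α = 0.05, reject H0; the evidence is statistically significant.

2.79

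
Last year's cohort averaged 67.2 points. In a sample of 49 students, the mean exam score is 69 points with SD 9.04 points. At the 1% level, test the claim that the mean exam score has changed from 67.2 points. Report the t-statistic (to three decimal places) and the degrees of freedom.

t = 1.394, df = 48

H0: μ = 67.2; H1: μ ≠ 67.2 (one-sample t-test, two-sided).
t = (x̄ − μ₀)/(s/√n) = (69 − 67.2)/(9.04/√49) = 1.394
df = n − 1 = 48
Two-sided p-value ≈ 0.1698
Since p ≈ 0.1698 > α = 0.01, fail to reject H0; the evidence is not statistically significant.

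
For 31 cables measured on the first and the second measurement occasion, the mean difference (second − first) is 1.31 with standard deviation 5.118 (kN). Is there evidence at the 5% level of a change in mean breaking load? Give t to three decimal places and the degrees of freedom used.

t = 1.425, df = 30

H0: μ_d = 0; H1: μ_d ≠ 0 (paired t-test on the differences, two-sided).
t = d̄/(s_d/√n) = 1.31/(5.118/√31) = 1.425
df = n − 1 = 30
Two-sided p-value ≈ 0.164
Since p ≈ 0.164 > α = 0.05, fail to reject H0; the data do not provide sufficient evidence against H0.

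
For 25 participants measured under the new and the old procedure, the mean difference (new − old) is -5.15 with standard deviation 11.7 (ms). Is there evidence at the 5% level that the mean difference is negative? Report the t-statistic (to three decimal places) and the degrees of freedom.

H0: μ_d = 0; H1: μ_d < 0 (paired t-test on the differences, left-tailed).
t = d̄/(s_d/√n) = -5.15/(11.7/√25) = -2.201
df = n − 1 = 24
p-value = P(T ≤ -2.201) ≈ 0.019
Since p ≈ 0.019 < α = 0.05, reject H0; the evidence is statistically significant.

t = -2.201, df = 24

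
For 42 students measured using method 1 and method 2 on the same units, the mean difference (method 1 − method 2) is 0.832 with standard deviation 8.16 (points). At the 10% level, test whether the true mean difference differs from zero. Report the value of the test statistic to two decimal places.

0.66

H0: μ_d = 0; H1: μ_d ≠ 0 (paired t-test on the differences, two-sided).
t = d̄/(s_d/√n) = 0.832/(8.16/√42) = 0.66
df = n − 1 = 41
Two-sided p-value ≈ 0.5124
Since p ≈ 0.5124 > α = 0.1, fail to reject H0; the data do not provide sufficient evidence against H0.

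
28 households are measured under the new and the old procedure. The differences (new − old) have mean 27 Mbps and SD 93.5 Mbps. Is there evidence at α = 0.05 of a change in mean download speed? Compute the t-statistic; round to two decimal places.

1.53

H0: μ_d = 0; H1: μ_d ≠ 0 (paired t-test on the differences, two-sided).
t = d̄/(s_d/√n) = 27/(93.5/√28) = 1.53
df = n − 1 = 27
Two-sided p-value ≈ 0.1381
Since p ≈ 0.1381 > α = 0.05, fail to reject H0; the evidence is not statistically significant.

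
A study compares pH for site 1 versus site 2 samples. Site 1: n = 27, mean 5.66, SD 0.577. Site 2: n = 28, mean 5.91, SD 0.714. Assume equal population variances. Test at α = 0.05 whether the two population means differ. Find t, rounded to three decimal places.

Let group 1 = site 1, group 2 = site 2. H0: μ_1 = μ_2; H1: μ_1 ≠ μ_2 (two-sample pooled-variance t-test, two-sided).
s_p² = [(27−1)·0.577² + (28−1)·0.714²]/(27+28−2) = 0.423031
t = (5.66 − 5.91)/√[0.423031·(1/27 + 1/28)] = -1.425
df = n₁ + n₂ − 2 = 53
Two-sided p-value ≈ 0.1600
Since p ≈ 0.1600 > α = 0.05, fail to reject H0; the data do not provide sufficient evidence against H0.

-1.425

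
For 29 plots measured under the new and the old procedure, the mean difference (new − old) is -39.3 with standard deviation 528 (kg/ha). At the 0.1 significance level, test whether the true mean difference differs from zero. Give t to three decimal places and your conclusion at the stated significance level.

H0: μ_d = 0; H1: μ_d ≠ 0 (paired t-test on the differences, two-sided).
t = d̄/(s_d/√n) = -39.3/(528/√29) = -0.401
df = n − 1 = 28
Two-sided p-value ≈ 0.6916
Since p ≈ 0.6916 > α = 0.1, fail to reject H0; the evidence is not statistically significant.

t = -0.401; fail to reject H0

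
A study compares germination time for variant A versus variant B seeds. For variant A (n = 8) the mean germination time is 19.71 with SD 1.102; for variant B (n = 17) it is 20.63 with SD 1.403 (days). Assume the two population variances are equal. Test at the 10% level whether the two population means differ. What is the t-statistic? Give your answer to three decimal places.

-1.627

Let group 1 = variant A, group 2 = variant B. H0: μ_1 = μ_2; H1: μ_1 ≠ μ_2 (two-sample pooled-variance t-test, two-sided).
s_p² = [(8−1)·1.102² + (17−1)·1.403²]/(8+17−2) = 1.73893
t = (19.71 − 20.63)/√[1.73893·(1/8 + 1/17)] = -1.627
df = n₁ + n₂ − 2 = 23
Two-sided p-value ≈ 0.117
Since p ≈ 0.117 > α = 0.1, fail to reject H0; the data do not provide sufficient evidence against H0.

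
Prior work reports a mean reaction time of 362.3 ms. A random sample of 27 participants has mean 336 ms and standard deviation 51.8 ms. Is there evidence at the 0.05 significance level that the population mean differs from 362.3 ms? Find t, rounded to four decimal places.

-2.6382

H0: μ = 362.3; H1: μ ≠ 362.3 (one-sample t-test, two-sided).
t = (x̄ − μ₀)/(s/√n) = (336 − 362.3)/(51.8/√27) = -2.6382
df = n − 1 = 26
Two-sided p-value ≈ 0.014
Since p ≈ 0.014 < α = 0.05, reject H0; the evidence is statistically significant.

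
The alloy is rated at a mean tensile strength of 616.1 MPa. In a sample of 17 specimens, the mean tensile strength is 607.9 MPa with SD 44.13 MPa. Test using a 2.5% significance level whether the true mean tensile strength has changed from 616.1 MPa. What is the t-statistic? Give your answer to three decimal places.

-0.766

H0: μ = 616.1; H1: μ ≠ 616.1 (one-sample t-test, two-sided).
t = (x̄ − μ₀)/(s/√n) = (607.9 − 616.1)/(44.13/√17) = -0.766
df = n − 1 = 16
Two-sided p-value ≈ 0.4548
Since p ≈ 0.4548 > α = 0.025, fail to reject H0; the data do not provide sufficient evidence against H0.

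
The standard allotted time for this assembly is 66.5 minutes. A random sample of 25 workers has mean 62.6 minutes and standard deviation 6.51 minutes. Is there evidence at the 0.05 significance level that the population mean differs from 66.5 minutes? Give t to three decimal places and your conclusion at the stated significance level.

H0: μ = 66.5; H1: μ ≠ 66.5 (one-sample t-test, two-sided).
t = (x̄ − μ₀)/(s/√n) = (62.6 − 66.5)/(6.51/√25) = -2.995
df = n − 1 = 24
Two-sided p-value ≈ 0.006
Since p ≈ 0.006 < α = 0.05, reject H0; the evidence is statistically significant.

t = -2.995; reject H0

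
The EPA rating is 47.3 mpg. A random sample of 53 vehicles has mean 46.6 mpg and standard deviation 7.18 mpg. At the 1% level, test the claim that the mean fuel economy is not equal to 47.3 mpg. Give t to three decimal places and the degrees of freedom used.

t = -0.710, df = 52

H0: μ = 47.3; H1: μ ≠ 47.3 (one-sample t-test, two-sided).
t = (x̄ − μ₀)/(s/√n) = (46.6 − 47.3)/(7.18/√53) = -0.710
df = n − 1 = 52
Two-sided p-value ≈ 0.481
Since p ≈ 0.481 > α = 0.01, fail to reject H0; the data do not provide sufficient evidence against H0.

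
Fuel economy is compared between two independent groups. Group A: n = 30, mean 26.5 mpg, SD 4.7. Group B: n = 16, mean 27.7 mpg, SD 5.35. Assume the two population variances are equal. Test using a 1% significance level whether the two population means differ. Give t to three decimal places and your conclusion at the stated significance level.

Let group 1 = group A, group 2 = group B. H0: μ_1 = μ_2; H1: μ_1 ≠ μ_2 (two-sample pooled-variance t-test, two-sided).
s_p² = [(30−1)·4.7² + (16−1)·5.35²]/(30+16−2) = 24.317
t = (26.5 − 27.7)/√[24.317·(1/30 + 1/16)] = -0.786
df = n₁ + n₂ − 2 = 44
Two-sided p-value ≈ 0.4360
Since p ≈ 0.4360 > α = 0.01, fail to reject H0; the data do not provide sufficient evidence against H0.

t = -0.786; fail to reject H0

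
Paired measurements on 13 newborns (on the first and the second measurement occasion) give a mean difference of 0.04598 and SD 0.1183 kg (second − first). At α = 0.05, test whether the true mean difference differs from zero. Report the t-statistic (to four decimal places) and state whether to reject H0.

H0: μ_d = 0; H1: μ_d ≠ 0 (paired t-test on the differences, two-sided).
t = d̄/(s_d/√n) = 0.04598/(0.1183/√13) = 1.4014
df = n − 1 = 12
Two-sided p-value ≈ 0.186
Since p ≈ 0.186 > α = 0.05, fail to reject H0; the evidence is not statistically significant.

t = 1.4014; fail to reject H0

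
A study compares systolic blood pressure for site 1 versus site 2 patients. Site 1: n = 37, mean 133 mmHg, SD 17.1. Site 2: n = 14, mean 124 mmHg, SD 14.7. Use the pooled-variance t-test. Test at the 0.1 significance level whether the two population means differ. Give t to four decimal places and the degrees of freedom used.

t = 1.7386, df = 49

Let group 1 = site 1, group 2 = site 2. H0: μ_1 = μ_2; H1: μ_1 ≠ μ_2 (two-sample pooled-variance t-test, two-sided).
s_p² = [(37−1)·17.1² + (14−1)·14.7²]/(37+14−2) = 272.162
t = (133 − 124)/√[272.162·(1/37 + 1/14)] = 1.7386
df = n₁ + n₂ − 2 = 49
Two-sided p-value ≈ 0.0884
Since p ≈ 0.0884 < α = 0.1, reject H0; the evidence is statistically significant.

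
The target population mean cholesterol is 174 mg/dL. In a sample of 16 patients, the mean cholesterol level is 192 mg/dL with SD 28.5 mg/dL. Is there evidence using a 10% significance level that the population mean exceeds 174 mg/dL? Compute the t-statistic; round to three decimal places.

H0: μ = 174; H1: μ > 174 (one-sample t-test, right-tailed).
t = (x̄ − μ₀)/(s/√n) = (192 − 174)/(28.5/√16) = 2.526
df = n − 1 = 15
p-value = P(T ≥ 2.526) ≈ 0.012
Since p ≈ 0.012 < α = 0.1, reject H0; the evidence is statistically significant.

2.526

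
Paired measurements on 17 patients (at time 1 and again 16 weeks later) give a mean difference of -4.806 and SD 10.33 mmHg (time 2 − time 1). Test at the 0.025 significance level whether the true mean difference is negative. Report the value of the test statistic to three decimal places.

H0: μ_d = 0; H1: μ_d < 0 (paired t-test on the differences, left-tailed).
t = d̄/(s_d/√n) = -4.806/(10.33/√17) = -1.918
df = n − 1 = 16
p-value = P(T ≤ -1.918) ≈ 0.0366
Since p ≈ 0.0366 > α = 0.025, fail to reject H0; the evidence is not statistically significant.

-1.918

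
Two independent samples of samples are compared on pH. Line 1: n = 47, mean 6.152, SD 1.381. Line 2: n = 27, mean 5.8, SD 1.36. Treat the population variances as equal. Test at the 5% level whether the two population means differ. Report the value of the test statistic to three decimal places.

Let group 1 = line 1, group 2 = line 2. H0: μ_1 = μ_2; H1: μ_1 ≠ μ_2 (two-sample pooled-variance t-test, two-sided).
s_p² = [(47−1)·1.381² + (27−1)·1.36²]/(47+27−2) = 1.88638
t = (6.152 − 5.8)/√[1.88638·(1/47 + 1/27)] = 1.061
df = n₁ + n₂ − 2 = 72
Two-sided p-value ≈ 0.292
Since p ≈ 0.292 > α = 0.05, fail to reject H0; the data do not provide sufficient evidence against H0.

1.061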